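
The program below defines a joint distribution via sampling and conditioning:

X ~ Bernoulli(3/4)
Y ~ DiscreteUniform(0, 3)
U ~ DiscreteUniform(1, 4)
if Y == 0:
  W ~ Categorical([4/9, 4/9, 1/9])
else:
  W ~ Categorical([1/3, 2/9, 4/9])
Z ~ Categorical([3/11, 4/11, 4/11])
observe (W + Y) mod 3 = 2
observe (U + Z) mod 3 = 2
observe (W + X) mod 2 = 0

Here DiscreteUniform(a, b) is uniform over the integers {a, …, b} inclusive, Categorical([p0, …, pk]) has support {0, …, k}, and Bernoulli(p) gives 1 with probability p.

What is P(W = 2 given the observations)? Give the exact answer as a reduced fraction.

P(W = 2 | obs) = 5/14

Enumerate traces; 16 have nonzero weight after conditioning:
  (X=0, Y=0, U=1, W=2, Z=1) weight 1/1584
  (X=0, Y=0, U=2, W=2, Z=0) weight 1/2112
  (X=0, Y=0, U=3, W=2, Z=2) weight 1/1584
  (X=0, Y=0, U=4, W=2, Z=1) weight 1/1584
  (X=0, Y=2, U=1, W=0, Z=1) weight 1/528
  (X=0, Y=2, U=2, W=0, Z=0) weight 1/704
  (X=0, Y=2, U=3, W=0, Z=2) weight 1/528
  (X=0, Y=2, U=4, W=0, Z=1) weight 1/528
  (X=1, Y=1, U=1, W=1, Z=1) weight 1/264
  … 7 more
Group by W:
  weight(W=0) = 5/704
  weight(W=1) = 5/352
  weight(W=2) = 25/2112
Total weight = 5/704 + 5/352 + 25/2112 = 35/1056
P(W=0 | obs) = 5/704 / 35/1056 = 3/14
P(W=1 | obs) = 5/352 / 35/1056 = 3/7
P(W=2 | obs) = 25/2112 / 35/1056 = 5/14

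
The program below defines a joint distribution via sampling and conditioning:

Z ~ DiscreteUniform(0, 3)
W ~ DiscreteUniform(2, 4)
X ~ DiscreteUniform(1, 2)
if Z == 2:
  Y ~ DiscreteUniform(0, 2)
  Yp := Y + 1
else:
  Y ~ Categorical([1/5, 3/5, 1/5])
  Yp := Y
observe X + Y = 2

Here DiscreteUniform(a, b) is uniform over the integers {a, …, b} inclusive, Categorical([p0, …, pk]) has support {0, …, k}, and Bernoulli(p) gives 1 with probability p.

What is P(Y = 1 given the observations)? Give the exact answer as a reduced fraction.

P(Y = 1 | obs) = 16/23

Enumerate traces; 24 have nonzero weight after conditioning:
  (Z=0, W=2, X=1, Y=1) weight 1/40
  (Z=0, W=2, X=2, Y=0) weight 1/120
  (Z=0, W=3, X=1, Y=1) weight 1/40
  (Z=0, W=3, X=2, Y=0) weight 1/120
  (Z=0, W=4, X=1, Y=1) weight 1/40
  (Z=0, W=4, X=2, Y=0) weight 1/120
  (Z=1, W=2, X=1, Y=1) weight 1/40
  (Z=1, W=2, X=2, Y=0) weight 1/120
  … 16 more
Group by Y:
  weight(Y=0) = 7/60
  weight(Y=1) = 4/15
Total weight = 7/60 + 4/15 = 23/60
P(Y=0 | obs) = 7/60 / 23/60 = 7/23
P(Y=1 | obs) = 4/15 / 23/60 = 16/23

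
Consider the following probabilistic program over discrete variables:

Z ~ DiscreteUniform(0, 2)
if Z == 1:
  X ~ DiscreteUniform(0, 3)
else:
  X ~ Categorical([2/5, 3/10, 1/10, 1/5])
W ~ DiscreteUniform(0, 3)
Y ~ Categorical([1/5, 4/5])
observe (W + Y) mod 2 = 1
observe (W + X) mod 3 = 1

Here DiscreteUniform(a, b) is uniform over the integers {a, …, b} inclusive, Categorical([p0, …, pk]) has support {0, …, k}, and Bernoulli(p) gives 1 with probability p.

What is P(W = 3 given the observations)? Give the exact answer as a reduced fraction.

P(W = 3 | obs) = 17/155

Enumerate traces; 15 have nonzero weight after conditioning:
  (Z=0, X=0, W=1, Y=0) weight 1/150
  (Z=0, X=1, W=0, Y=1) weight 1/50
  (Z=0, X=1, W=3, Y=0) weight 1/200
  (Z=0, X=2, W=2, Y=1) weight 1/150
  (Z=0, X=3, W=1, Y=0) weight 1/300
  (Z=1, X=0, W=1, Y=0) weight 1/240
  (Z=1, X=1, W=0, Y=1) weight 1/60
  (Z=1, X=1, W=3, Y=0) weight 1/240
  … 7 more
Group by W:
  weight(W=0) = 17/300
  weight(W=1) = 17/600
  weight(W=2) = 3/100
  weight(W=3) = 17/1200
Total weight = 17/300 + 17/600 + 3/100 + 17/1200 = 31/240
P(W=0 | obs) = 17/300 / 31/240 = 68/155
P(W=1 | obs) = 17/600 / 31/240 = 34/155
P(W=2 | obs) = 3/100 / 31/240 = 36/155
P(W=3 | obs) = 17/1200 / 31/240 = 17/155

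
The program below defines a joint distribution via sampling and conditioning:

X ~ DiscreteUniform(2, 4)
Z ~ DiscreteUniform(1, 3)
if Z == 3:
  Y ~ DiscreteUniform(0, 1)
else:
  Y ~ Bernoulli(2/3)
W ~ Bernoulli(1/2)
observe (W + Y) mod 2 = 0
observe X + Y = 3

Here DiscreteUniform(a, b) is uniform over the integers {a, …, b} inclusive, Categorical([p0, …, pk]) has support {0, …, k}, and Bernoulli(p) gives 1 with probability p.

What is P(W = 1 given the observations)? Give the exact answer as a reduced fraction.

P(W = 1 | obs) = 11/18

Enumerate traces; 6 have nonzero weight after conditioning:
  (X=2, Z=1, Y=1, W=1) weight 1/27
  (X=2, Z=2, Y=1, W=1) weight 1/27
  (X=2, Z=3, Y=1, W=1) weight 1/36
  (X=3, Z=1, Y=0, W=0) weight 1/54
  (X=3, Z=2, Y=0, W=0) weight 1/54
  (X=3, Z=3, Y=0, W=0) weight 1/36
Group by W:
  weight(W=0) = 7/108
  weight(W=1) = 11/108
Total weight = 7/108 + 11/108 = 1/6
P(W=0 | obs) = 7/108 / 1/6 = 7/18
P(W=1 | obs) = 11/108 / 1/6 = 11/18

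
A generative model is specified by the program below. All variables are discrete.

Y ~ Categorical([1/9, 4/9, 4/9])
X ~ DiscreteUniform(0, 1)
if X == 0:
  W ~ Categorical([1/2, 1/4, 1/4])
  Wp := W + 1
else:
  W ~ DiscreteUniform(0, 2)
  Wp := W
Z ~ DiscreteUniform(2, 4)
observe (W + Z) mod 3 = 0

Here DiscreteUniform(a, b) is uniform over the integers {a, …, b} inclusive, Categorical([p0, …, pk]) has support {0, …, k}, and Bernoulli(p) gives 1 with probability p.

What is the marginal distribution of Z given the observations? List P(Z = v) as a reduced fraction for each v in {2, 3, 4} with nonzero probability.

P(Z=2) = 7/24, P(Z=3) = 5/12, P(Z=4) = 7/24

Enumerate traces; 18 have nonzero weight after conditioning:
  (Y=0, X=0, W=0, Z=3) weight 1/108
  (Y=0, X=0, W=1, Z=2) weight 1/216
  (Y=0, X=0, W=2, Z=4) weight 1/216
  (Y=0, X=1, W=0, Z=3) weight 1/162
  (Y=0, X=1, W=1, Z=2) weight 1/162
  (Y=0, X=1, W=2, Z=4) weight 1/162
  (Y=1, X=0, W=0, Z=3) weight 1/27
  (Y=1, X=0, W=1, Z=2) weight 1/54
  … 10 more
Group by Z:
  weight(Z=2) = 7/72
  weight(Z=3) = 5/36
  weight(Z=4) = 7/72
Total weight = 7/72 + 5/36 + 7/72 = 1/3
P(Z=2 | obs) = 7/72 / 1/3 = 7/24
P(Z=3 | obs) = 5/36 / 1/3 = 5/12
P(Z=4 | obs) = 7/72 / 1/3 = 7/24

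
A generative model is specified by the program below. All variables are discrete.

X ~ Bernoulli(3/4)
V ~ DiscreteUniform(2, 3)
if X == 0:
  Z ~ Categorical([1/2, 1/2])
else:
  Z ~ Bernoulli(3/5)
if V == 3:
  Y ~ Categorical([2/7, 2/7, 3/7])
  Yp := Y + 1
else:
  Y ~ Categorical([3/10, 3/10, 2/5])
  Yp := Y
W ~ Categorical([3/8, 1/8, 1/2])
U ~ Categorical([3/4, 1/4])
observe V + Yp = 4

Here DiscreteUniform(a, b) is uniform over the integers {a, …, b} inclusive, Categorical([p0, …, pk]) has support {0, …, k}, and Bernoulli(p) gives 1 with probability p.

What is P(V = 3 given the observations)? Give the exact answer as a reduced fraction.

Enumerate traces; 48 have nonzero weight after conditioning:
  (X=0, V=2, Z=0, Y=2, W=0, U=0) weight 9/1280
  (X=0, V=2, Z=0, Y=2, W=0, U=1) weight 3/1280
  (X=0, V=2, Z=0, Y=2, W=1, U=0) weight 3/1280
  (X=0, V=2, Z=0, Y=2, W=1, U=1) weight 1/1280
  (X=0, V=2, Z=0, Y=2, W=2, U=0) weight 3/320
  (X=0, V=2, Z=0, Y=2, W=2, U=1) weight 1/320
  (X=0, V=2, Z=1, Y=2, W=0, U=0) weight 9/1280
  (X=0, V=2, Z=1, Y=2, W=0, U=1) weight 3/1280
  (X=0, V=3, Z=0, Y=0, W=0, U=0) weight 9/1792
  … 39 more
Group by V:
  weight(V=2) = 1/5
  weight(V=3) = 1/7
Total weight = 1/5 + 1/7 = 12/35
P(V=2 | obs) = 1/5 / 12/35 = 7/12
P(V=3 | obs) = 1/7 / 12/35 = 5/12

P(V = 3 | obs) = 5/12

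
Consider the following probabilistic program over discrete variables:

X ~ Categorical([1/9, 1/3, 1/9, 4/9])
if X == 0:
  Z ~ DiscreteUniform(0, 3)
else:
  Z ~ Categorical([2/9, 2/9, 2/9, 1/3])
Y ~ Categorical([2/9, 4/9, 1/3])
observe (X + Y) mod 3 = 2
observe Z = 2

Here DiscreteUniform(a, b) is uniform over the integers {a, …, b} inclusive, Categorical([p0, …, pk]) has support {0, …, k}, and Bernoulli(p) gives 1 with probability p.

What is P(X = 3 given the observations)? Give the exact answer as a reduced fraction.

Enumerate traces; 4 have nonzero weight after conditioning:
  (X=0, Z=2, Y=2) weight 1/108
  (X=1, Z=2, Y=1) weight 8/243
  (X=2, Z=2, Y=0) weight 4/729
  (X=3, Z=2, Y=2) weight 8/243
Group by X:
  weight(X=0) = 1/108
  weight(X=1) = 8/243
  weight(X=2) = 4/729
  weight(X=3) = 8/243
Total weight = 1/108 + 8/243 + 4/729 + 8/243 = 235/2916
P(X=0 | obs) = 1/108 / 235/2916 = 27/235
P(X=1 | obs) = 8/243 / 235/2916 = 96/235
P(X=2 | obs) = 4/729 / 235/2916 = 16/235
P(X=3 | obs) = 8/243 / 235/2916 = 96/235

P(X = 3 | obs) = 96/235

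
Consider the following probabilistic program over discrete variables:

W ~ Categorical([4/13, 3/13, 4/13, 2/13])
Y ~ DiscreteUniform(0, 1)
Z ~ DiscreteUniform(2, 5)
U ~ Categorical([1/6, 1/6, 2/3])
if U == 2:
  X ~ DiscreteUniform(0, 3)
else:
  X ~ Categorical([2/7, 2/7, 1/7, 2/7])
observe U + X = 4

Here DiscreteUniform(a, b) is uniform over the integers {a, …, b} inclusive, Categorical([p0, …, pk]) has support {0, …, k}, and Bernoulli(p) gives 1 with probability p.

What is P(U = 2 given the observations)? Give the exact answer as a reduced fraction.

Enumerate traces; 64 have nonzero weight after conditioning:
  (W=0, Y=0, Z=2, U=1, X=3) weight 1/546
  (W=0, Y=0, Z=2, U=2, X=2) weight 1/156
  (W=0, Y=0, Z=3, U=1, X=3) weight 1/546
  (W=0, Y=0, Z=3, U=2, X=2) weight 1/156
  (W=0, Y=0, Z=4, U=1, X=3) weight 1/546
  (W=0, Y=0, Z=4, U=2, X=2) weight 1/156
  (W=0, Y=0, Z=5, U=1, X=3) weight 1/546
  (W=0, Y=0, Z=5, U=2, X=2) weight 1/156
  … 56 more
Group by U:
  weight(U=1) = 1/21
  weight(U=2) = 1/6
Total weight = 1/21 + 1/6 = 3/14
P(U=1 | obs) = 1/21 / 3/14 = 2/9
P(U=2 | obs) = 1/6 / 3/14 = 7/9

P(U = 2 | obs) = 7/9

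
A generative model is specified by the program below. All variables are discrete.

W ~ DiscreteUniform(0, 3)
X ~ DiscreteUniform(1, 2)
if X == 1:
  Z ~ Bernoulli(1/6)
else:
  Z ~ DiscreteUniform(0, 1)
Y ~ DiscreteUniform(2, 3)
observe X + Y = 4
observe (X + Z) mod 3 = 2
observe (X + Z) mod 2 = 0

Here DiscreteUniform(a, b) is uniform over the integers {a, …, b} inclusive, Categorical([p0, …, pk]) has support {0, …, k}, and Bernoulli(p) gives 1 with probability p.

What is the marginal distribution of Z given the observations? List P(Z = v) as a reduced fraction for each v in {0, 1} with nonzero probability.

P(Z=0) = 3/4, P(Z=1) = 1/4

Enumerate traces; 8 have nonzero weight after conditioning:
  (W=0, X=1, Z=1, Y=3) weight 1/96
  (W=0, X=2, Z=0, Y=2) weight 1/32
  (W=1, X=1, Z=1, Y=3) weight 1/96
  (W=1, X=2, Z=0, Y=2) weight 1/32
  (W=2, X=1, Z=1, Y=3) weight 1/96
  (W=2, X=2, Z=0, Y=2) weight 1/32
  (W=3, X=1, Z=1, Y=3) weight 1/96
  (W=3, X=2, Z=0, Y=2) weight 1/32
Group by Z:
  weight(Z=0) = 1/8
  weight(Z=1) = 1/24
Total weight = 1/8 + 1/24 = 1/6
P(Z=0 | obs) = 1/8 / 1/6 = 3/4
P(Z=1 | obs) = 1/24 / 1/6 = 1/4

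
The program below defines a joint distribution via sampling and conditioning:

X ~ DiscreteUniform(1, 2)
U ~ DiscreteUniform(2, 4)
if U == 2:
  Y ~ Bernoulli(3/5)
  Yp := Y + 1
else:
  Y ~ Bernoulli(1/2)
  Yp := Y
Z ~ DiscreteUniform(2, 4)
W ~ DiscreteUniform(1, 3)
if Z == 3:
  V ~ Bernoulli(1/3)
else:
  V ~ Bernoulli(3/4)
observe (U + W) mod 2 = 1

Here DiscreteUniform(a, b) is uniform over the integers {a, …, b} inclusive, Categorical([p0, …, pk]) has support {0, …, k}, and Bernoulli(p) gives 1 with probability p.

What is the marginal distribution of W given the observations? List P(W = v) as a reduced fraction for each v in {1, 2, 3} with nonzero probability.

P(W=1) = 2/5, P(W=2) = 1/5, P(W=3) = 2/5

Enumerate traces; 120 have nonzero weight after conditioning:
  (X=1, U=2, Y=0, Z=2, W=1, V=0) weight 1/540
  (X=1, U=2, Y=0, Z=2, W=1, V=1) weight 1/180
  (X=1, U=2, Y=0, Z=2, W=3, V=0) weight 1/540
  (X=1, U=2, Y=0, Z=2, W=3, V=1) weight 1/180
  (X=1, U=2, Y=0, Z=3, W=1, V=0) weight 2/405
  (X=1, U=2, Y=0, Z=3, W=1, V=1) weight 1/405
  (X=1, U=2, Y=0, Z=3, W=3, V=0) weight 2/405
  (X=1, U=2, Y=0, Z=3, W=3, V=1) weight 1/405
  (X=1, U=3, Y=0, Z=2, W=2, V=0) weight 1/432
  … 111 more
Group by W:
  weight(W=1) = 2/9
  weight(W=2) = 1/9
  weight(W=3) = 2/9
Total weight = 2/9 + 1/9 + 2/9 = 5/9
P(W=1 | obs) = 2/9 / 5/9 = 2/5
P(W=2 | obs) = 1/9 / 5/9 = 1/5
P(W=3 | obs) = 2/9 / 5/9 = 2/5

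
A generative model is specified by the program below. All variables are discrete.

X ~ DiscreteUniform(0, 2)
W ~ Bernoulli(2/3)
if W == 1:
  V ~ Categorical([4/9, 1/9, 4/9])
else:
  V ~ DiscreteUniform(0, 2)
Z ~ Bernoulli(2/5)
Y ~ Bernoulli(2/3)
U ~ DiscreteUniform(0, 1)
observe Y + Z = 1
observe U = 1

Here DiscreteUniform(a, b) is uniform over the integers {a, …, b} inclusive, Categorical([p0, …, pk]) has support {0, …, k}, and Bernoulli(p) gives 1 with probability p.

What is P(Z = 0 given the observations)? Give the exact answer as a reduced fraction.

Enumerate traces; 36 have nonzero weight after conditioning:
  (X=0, W=0, V=0, Z=0, Y=1, U=1) weight 1/135
  (X=0, W=0, V=0, Z=1, Y=0, U=1) weight 1/405
  (X=0, W=0, V=1, Z=0, Y=1, U=1) weight 1/135
  (X=0, W=0, V=1, Z=1, Y=0, U=1) weight 1/405
  (X=0, W=0, V=2, Z=0, Y=1, U=1) weight 1/135
  (X=0, W=0, V=2, Z=1, Y=0, U=1) weight 1/405
  (X=0, W=1, V=0, Z=0, Y=1, U=1) weight 8/405
  (X=0, W=1, V=0, Z=1, Y=0, U=1) weight 8/1215
  … 28 more
Group by Z:
  weight(Z=0) = 1/5
  weight(Z=1) = 1/15
Total weight = 1/5 + 1/15 = 4/15
P(Z=0 | obs) = 1/5 / 4/15 = 3/4
P(Z=1 | obs) = 1/15 / 4/15 = 1/4

P(Z = 0 | obs) = 3/4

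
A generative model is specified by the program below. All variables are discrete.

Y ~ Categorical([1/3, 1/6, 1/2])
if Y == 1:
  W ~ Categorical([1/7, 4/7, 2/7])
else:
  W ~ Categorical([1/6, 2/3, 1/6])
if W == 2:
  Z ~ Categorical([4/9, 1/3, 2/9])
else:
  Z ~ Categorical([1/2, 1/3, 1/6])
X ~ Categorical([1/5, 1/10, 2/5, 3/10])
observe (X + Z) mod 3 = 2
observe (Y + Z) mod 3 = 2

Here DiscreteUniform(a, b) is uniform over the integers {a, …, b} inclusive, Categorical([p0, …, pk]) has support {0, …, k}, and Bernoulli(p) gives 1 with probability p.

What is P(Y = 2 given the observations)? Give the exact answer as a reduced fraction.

Enumerate traces; 12 have nonzero weight after conditioning:
  (Y=0, W=0, Z=2, X=0) weight 1/540
  (Y=0, W=0, Z=2, X=3) weight 1/360
  (Y=0, W=1, Z=2, X=0) weight 1/135
  (Y=0, W=1, Z=2, X=3) weight 1/90
  (Y=0, W=2, Z=2, X=0) weight 1/405
  (Y=0, W=2, Z=2, X=3) weight 1/270
  (Y=1, W=0, Z=1, X=1) weight 1/1260
  (Y=1, W=1, Z=1, X=1) weight 1/315
  (Y=2, W=0, Z=0, X=2) weight 1/60
  … 3 more
Group by Y:
  weight(Y=0) = 19/648
  weight(Y=1) = 1/180
  weight(Y=2) = 53/540
Total weight = 19/648 + 1/180 + 53/540 = 431/3240
P(Y=0 | obs) = 19/648 / 431/3240 = 95/431
P(Y=1 | obs) = 1/180 / 431/3240 = 18/431
P(Y=2 | obs) = 53/540 / 431/3240 = 318/431

P(Y = 2 | obs) = 318/431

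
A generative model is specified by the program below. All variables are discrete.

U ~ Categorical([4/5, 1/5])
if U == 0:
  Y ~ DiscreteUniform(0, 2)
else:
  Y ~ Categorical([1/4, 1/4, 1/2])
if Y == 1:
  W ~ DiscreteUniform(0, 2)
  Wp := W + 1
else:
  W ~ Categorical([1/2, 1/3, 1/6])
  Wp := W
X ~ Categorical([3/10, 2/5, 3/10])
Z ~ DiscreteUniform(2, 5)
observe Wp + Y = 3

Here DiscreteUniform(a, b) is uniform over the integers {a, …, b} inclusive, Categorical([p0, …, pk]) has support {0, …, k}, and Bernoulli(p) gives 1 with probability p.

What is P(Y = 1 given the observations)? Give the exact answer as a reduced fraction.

P(Y = 1 | obs) = 19/41

Enumerate traces; 48 have nonzero weight after conditioning:
  (U=0, Y=1, W=1, X=0, Z=2) weight 1/150
  (U=0, Y=1, W=1, X=0, Z=3) weight 1/150
  (U=0, Y=1, W=1, X=0, Z=4) weight 1/150
  (U=0, Y=1, W=1, X=0, Z=5) weight 1/150
  (U=0, Y=1, W=1, X=1, Z=2) weight 2/225
  (U=0, Y=1, W=1, X=1, Z=3) weight 2/225
  (U=0, Y=1, W=1, X=1, Z=4) weight 2/225
  (U=0, Y=1, W=1, X=1, Z=5) weight 2/225
  (U=0, Y=2, W=1, X=0, Z=2) weight 1/150
  … 39 more
Group by Y:
  weight(Y=1) = 19/180
  weight(Y=2) = 11/90
Total weight = 19/180 + 11/90 = 41/180
P(Y=1 | obs) = 19/180 / 41/180 = 19/41
P(Y=2 | obs) = 11/90 / 41/180 = 22/41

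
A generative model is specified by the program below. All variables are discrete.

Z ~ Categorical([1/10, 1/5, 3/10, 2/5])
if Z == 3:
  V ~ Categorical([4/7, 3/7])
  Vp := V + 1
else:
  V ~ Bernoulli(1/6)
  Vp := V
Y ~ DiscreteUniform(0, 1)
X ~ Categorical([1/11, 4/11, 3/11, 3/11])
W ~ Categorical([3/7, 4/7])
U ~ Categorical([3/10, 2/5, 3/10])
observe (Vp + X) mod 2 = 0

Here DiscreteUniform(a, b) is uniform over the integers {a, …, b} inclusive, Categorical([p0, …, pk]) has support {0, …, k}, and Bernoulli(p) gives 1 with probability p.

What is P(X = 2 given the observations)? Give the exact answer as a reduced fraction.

Enumerate traces; 192 have nonzero weight after conditioning:
  (Z=0, V=0, Y=0, X=0, W=0, U=0) weight 3/6160
  (Z=0, V=0, Y=0, X=0, W=0, U=1) weight 1/1540
  (Z=0, V=0, Y=0, X=0, W=0, U=2) weight 3/6160
  (Z=0, V=0, Y=0, X=0, W=1, U=0) weight 1/1540
  (Z=0, V=0, Y=0, X=0, W=1, U=1) weight 1/1155
  (Z=0, V=0, Y=0, X=0, W=1, U=2) weight 1/1540
  (Z=0, V=0, Y=0, X=2, W=0, U=0) weight 9/6160
  (Z=0, V=0, Y=0, X=2, W=0, U=1) weight 3/1540
  (Z=0, V=1, Y=0, X=1, W=0, U=0) weight 3/7700
  (Z=0, V=1, Y=0, X=3, W=0, U=0) weight 9/30800
  … 182 more
Group by X:
  weight(X=0) = 47/770
  weight(X=1) = 46/385
  weight(X=2) = 141/770
  weight(X=3) = 69/770
Total weight = 47/770 + 46/385 + 141/770 + 69/770 = 349/770
P(X=0 | obs) = 47/770 / 349/770 = 47/349
P(X=1 | obs) = 46/385 / 349/770 = 92/349
P(X=2 | obs) = 141/770 / 349/770 = 141/349
P(X=3 | obs) = 69/770 / 349/770 = 69/349

P(X = 2 | obs) = 141/349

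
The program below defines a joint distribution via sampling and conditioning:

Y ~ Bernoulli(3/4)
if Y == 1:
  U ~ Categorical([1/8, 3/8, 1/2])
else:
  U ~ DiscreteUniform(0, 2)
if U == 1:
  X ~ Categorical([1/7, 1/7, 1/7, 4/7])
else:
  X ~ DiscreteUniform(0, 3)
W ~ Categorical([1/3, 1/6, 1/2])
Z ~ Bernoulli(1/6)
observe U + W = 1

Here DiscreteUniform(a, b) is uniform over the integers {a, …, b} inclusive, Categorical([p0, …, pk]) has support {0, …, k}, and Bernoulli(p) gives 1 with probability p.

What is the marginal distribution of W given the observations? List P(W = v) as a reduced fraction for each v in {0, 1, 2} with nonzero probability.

Enumerate traces; 32 have nonzero weight after conditioning:
  (Y=0, U=0, X=0, W=1, Z=0) weight 5/1728
  (Y=0, U=0, X=0, W=1, Z=1) weight 1/1728
  (Y=0, U=0, X=1, W=1, Z=0) weight 5/1728
  (Y=0, U=0, X=1, W=1, Z=1) weight 1/1728
  (Y=0, U=0, X=2, W=1, Z=0) weight 5/1728
  (Y=0, U=0, X=2, W=1, Z=1) weight 1/1728
  (Y=0, U=0, X=3, W=1, Z=0) weight 5/1728
  (Y=0, U=0, X=3, W=1, Z=1) weight 1/1728
  (Y=0, U=1, X=0, W=0, Z=0) weight 5/1512
  … 23 more
Group by W:
  weight(W=0) = 35/288
  weight(W=1) = 17/576
Total weight = 35/288 + 17/576 = 29/192
P(W=0 | obs) = 35/288 / 29/192 = 70/87
P(W=1 | obs) = 17/576 / 29/192 = 17/87

P(W=0) = 70/87, P(W=1) = 17/87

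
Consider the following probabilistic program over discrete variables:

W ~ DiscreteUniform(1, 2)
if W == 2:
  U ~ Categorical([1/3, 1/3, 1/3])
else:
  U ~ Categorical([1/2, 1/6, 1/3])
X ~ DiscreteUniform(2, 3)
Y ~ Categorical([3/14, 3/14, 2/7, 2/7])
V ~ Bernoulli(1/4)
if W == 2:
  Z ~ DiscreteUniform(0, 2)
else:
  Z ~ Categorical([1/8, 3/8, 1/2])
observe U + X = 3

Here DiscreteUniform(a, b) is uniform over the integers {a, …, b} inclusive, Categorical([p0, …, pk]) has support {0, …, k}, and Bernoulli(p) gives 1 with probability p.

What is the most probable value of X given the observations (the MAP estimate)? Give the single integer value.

Enumerate traces; 96 have nonzero weight after conditioning:
  (W=1, U=0, X=3, Y=0, V=0, Z=0) weight 9/3584
  (W=1, U=0, X=3, Y=0, V=0, Z=1) weight 27/3584
  (W=1, U=0, X=3, Y=0, V=0, Z=2) weight 9/896
  (W=1, U=0, X=3, Y=0, V=1, Z=0) weight 3/3584
  (W=1, U=0, X=3, Y=0, V=1, Z=1) weight 9/3584
  (W=1, U=0, X=3, Y=0, V=1, Z=2) weight 3/896
  (W=1, U=0, X=3, Y=1, V=0, Z=0) weight 9/3584
  (W=1, U=0, X=3, Y=1, V=0, Z=1) weight 27/3584
  (W=1, U=1, X=2, Y=0, V=0, Z=0) weight 3/3584
  … 87 more
Group by X:
  weight(X=2) = 1/8
  weight(X=3) = 5/24
Total weight = 1/8 + 5/24 = 1/3
P(X=2 | obs) = 1/8 / 1/3 = 3/8
P(X=3 | obs) = 5/24 / 1/3 = 5/8
argmax = 3

argmax_v P(X = v | obs) = 3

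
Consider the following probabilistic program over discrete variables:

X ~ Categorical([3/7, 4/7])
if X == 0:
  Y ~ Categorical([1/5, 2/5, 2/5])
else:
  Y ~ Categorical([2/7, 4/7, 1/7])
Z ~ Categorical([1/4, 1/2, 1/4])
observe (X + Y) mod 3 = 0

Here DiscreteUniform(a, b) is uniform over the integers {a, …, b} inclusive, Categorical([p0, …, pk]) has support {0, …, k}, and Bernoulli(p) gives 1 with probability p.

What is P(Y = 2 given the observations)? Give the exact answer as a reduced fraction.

P(Y = 2 | obs) = 20/41

Enumerate traces; 6 have nonzero weight after conditioning:
  (X=0, Y=0, Z=0) weight 3/140
  (X=0, Y=0, Z=1) weight 3/70
  (X=0, Y=0, Z=2) weight 3/140
  (X=1, Y=2, Z=0) weight 1/49
  (X=1, Y=2, Z=1) weight 2/49
  (X=1, Y=2, Z=2) weight 1/49
Group by Y:
  weight(Y=0) = 3/35
  weight(Y=2) = 4/49
Total weight = 3/35 + 4/49 = 41/245
P(Y=0 | obs) = 3/35 / 41/245 = 21/41
P(Y=2 | obs) = 4/49 / 41/245 = 20/41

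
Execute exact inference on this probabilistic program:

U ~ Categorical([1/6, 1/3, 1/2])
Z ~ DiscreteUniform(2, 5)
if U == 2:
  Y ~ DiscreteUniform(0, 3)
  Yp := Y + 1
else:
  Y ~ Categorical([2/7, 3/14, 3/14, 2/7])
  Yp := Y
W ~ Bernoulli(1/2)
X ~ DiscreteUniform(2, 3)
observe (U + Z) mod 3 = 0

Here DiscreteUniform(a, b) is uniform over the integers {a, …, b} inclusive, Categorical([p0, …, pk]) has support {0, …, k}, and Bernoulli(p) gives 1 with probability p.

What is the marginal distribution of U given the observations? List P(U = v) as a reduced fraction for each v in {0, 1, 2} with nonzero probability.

Enumerate traces; 64 have nonzero weight after conditioning:
  (U=0, Z=3, Y=0, W=0, X=2) weight 1/336
  (U=0, Z=3, Y=0, W=0, X=3) weight 1/336
  (U=0, Z=3, Y=0, W=1, X=2) weight 1/336
  (U=0, Z=3, Y=0, W=1, X=3) weight 1/336
  (U=0, Z=3, Y=1, W=0, X=2) weight 1/448
  (U=0, Z=3, Y=1, W=0, X=3) weight 1/448
  (U=0, Z=3, Y=1, W=1, X=2) weight 1/448
  (U=0, Z=3, Y=1, W=1, X=3) weight 1/448
  (U=1, Z=2, Y=0, W=0, X=2) weight 1/168
  (U=2, Z=4, Y=0, W=0, X=2) weight 1/128
  … 54 more
Group by U:
  weight(U=0) = 1/24
  weight(U=1) = 1/6
  weight(U=2) = 1/8
Total weight = 1/24 + 1/6 + 1/8 = 1/3
P(U=0 | obs) = 1/24 / 1/3 = 1/8
P(U=1 | obs) = 1/6 / 1/3 = 1/2
P(U=2 | obs) = 1/8 / 1/3 = 3/8

P(U=0) = 1/8, P(U=1) = 1/2, P(U=2) = 3/8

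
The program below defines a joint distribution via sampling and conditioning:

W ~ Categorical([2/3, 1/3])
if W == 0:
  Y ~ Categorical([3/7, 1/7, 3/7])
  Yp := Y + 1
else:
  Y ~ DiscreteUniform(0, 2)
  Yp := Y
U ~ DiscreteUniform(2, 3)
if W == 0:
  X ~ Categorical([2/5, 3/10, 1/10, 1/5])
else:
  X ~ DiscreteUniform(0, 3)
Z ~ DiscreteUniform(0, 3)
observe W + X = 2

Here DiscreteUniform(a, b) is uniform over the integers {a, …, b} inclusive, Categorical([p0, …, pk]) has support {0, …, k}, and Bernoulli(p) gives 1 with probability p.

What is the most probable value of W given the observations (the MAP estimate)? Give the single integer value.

Enumerate traces; 48 have nonzero weight after conditioning:
  (W=0, Y=0, U=2, X=2, Z=0) weight 1/280
  (W=0, Y=0, U=2, X=2, Z=1) weight 1/280
  (W=0, Y=0, U=2, X=2, Z=2) weight 1/280
  (W=0, Y=0, U=2, X=2, Z=3) weight 1/280
  (W=0, Y=0, U=3, X=2, Z=0) weight 1/280
  (W=0, Y=0, U=3, X=2, Z=1) weight 1/280
  (W=0, Y=0, U=3, X=2, Z=2) weight 1/280
  (W=0, Y=0, U=3, X=2, Z=3) weight 1/280
  (W=1, Y=0, U=2, X=1, Z=0) weight 1/288
  … 39 more
Group by W:
  weight(W=0) = 1/15
  weight(W=1) = 1/12
Total weight = 1/15 + 1/12 = 3/20
P(W=0 | obs) = 1/15 / 3/20 = 4/9
P(W=1 | obs) = 1/12 / 3/20 = 5/9
argmax = 1

argmax_v P(W = v | obs) = 1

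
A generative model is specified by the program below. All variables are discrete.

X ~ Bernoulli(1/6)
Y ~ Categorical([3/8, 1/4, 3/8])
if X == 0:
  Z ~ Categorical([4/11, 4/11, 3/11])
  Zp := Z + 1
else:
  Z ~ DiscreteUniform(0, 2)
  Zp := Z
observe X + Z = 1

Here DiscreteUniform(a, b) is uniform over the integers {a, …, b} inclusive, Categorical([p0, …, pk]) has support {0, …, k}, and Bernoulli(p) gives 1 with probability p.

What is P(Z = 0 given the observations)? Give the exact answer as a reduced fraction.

P(Z = 0 | obs) = 11/71

Enumerate traces; 6 have nonzero weight after conditioning:
  (X=0, Y=0, Z=1) weight 5/44
  (X=0, Y=1, Z=1) weight 5/66
  (X=0, Y=2, Z=1) weight 5/44
  (X=1, Y=0, Z=0) weight 1/48
  (X=1, Y=1, Z=0) weight 1/72
  (X=1, Y=2, Z=0) weight 1/48
Group by Z:
  weight(Z=0) = 1/18
  weight(Z=1) = 10/33
Total weight = 1/18 + 10/33 = 71/198
P(Z=0 | obs) = 1/18 / 71/198 = 11/71
P(Z=1 | obs) = 10/33 / 71/198 = 60/71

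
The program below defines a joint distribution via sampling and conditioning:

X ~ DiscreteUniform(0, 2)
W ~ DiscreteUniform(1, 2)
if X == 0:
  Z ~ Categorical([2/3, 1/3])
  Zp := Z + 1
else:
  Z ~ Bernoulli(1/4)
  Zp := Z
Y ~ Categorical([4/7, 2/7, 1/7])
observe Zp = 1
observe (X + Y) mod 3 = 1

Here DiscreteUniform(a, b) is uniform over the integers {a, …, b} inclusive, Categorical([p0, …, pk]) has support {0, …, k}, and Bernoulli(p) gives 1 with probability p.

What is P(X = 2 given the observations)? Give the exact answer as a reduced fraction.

P(X = 2 | obs) = 3/31

Enumerate traces; 6 have nonzero weight after conditioning:
  (X=0, W=1, Z=0, Y=1) weight 2/63
  (X=0, W=2, Z=0, Y=1) weight 2/63
  (X=1, W=1, Z=1, Y=0) weight 1/42
  (X=1, W=2, Z=1, Y=0) weight 1/42
  (X=2, W=1, Z=1, Y=2) weight 1/168
  (X=2, W=2, Z=1, Y=2) weight 1/168
Group by X:
  weight(X=0) = 4/63
  weight(X=1) = 1/21
  weight(X=2) = 1/84
Total weight = 4/63 + 1/21 + 1/84 = 31/252
P(X=0 | obs) = 4/63 / 31/252 = 16/31
P(X=1 | obs) = 1/21 / 31/252 = 12/31
P(X=2 | obs) = 1/84 / 31/252 = 3/31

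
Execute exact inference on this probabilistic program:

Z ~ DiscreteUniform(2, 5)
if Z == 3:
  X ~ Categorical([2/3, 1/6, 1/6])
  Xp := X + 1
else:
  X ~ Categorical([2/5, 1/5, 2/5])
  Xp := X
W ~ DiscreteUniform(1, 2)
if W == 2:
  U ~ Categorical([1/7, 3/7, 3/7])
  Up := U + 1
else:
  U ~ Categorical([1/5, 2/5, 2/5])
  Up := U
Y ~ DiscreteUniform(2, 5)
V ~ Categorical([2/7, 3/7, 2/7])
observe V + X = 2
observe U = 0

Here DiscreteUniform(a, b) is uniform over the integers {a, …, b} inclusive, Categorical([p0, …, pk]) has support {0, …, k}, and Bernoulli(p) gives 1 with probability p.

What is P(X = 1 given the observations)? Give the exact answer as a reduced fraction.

Enumerate traces; 96 have nonzero weight after conditioning:
  (Z=2, X=0, W=1, U=0, Y=2, V=2) weight 1/1400
  (Z=2, X=0, W=1, U=0, Y=3, V=2) weight 1/1400
  (Z=2, X=0, W=1, U=0, Y=4, V=2) weight 1/1400
  (Z=2, X=0, W=1, U=0, Y=5, V=2) weight 1/1400
  (Z=2, X=0, W=2, U=0, Y=2, V=2) weight 1/1960
  (Z=2, X=0, W=2, U=0, Y=3, V=2) weight 1/1960
  (Z=2, X=0, W=2, U=0, Y=4, V=2) weight 1/1960
  (Z=2, X=0, W=2, U=0, Y=5, V=2) weight 1/1960
  (Z=2, X=1, W=1, U=0, Y=2, V=1) weight 3/5600
  (Z=2, X=2, W=1, U=0, Y=2, V=0) weight 1/1400
  … 86 more
Group by X:
  weight(X=0) = 4/175
  weight(X=1) = 69/4900
  weight(X=2) = 41/2450
Total weight = 4/175 + 69/4900 + 41/2450 = 263/4900
P(X=0 | obs) = 4/175 / 263/4900 = 112/263
P(X=1 | obs) = 69/4900 / 263/4900 = 69/263
P(X=2 | obs) = 41/2450 / 263/4900 = 82/263

P(X = 1 | obs) = 69/263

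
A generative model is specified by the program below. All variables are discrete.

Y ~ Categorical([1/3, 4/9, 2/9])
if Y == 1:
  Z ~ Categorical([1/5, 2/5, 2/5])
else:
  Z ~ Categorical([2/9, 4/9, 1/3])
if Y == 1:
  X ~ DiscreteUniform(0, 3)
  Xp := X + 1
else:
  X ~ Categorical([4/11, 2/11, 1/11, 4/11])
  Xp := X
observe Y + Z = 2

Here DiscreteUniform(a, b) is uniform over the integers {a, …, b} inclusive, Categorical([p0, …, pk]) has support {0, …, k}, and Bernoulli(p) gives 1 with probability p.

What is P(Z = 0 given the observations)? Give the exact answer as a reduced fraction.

Enumerate traces; 12 have nonzero weight after conditioning:
  (Y=0, Z=2, X=0) weight 4/99
  (Y=0, Z=2, X=1) weight 2/99
  (Y=0, Z=2, X=2) weight 1/99
  (Y=0, Z=2, X=3) weight 4/99
  (Y=1, Z=1, X=0) weight 2/45
  (Y=1, Z=1, X=1) weight 2/45
  (Y=1, Z=1, X=2) weight 2/45
  (Y=1, Z=1, X=3) weight 2/45
  (Y=2, Z=0, X=0) weight 16/891
  … 3 more
Group by Z:
  weight(Z=0) = 4/81
  weight(Z=1) = 8/45
  weight(Z=2) = 1/9
Total weight = 4/81 + 8/45 + 1/9 = 137/405
P(Z=0 | obs) = 4/81 / 137/405 = 20/137
P(Z=1 | obs) = 8/45 / 137/405 = 72/137
P(Z=2 | obs) = 1/9 / 137/405 = 45/137

P(Z = 0 | obs) = 20/137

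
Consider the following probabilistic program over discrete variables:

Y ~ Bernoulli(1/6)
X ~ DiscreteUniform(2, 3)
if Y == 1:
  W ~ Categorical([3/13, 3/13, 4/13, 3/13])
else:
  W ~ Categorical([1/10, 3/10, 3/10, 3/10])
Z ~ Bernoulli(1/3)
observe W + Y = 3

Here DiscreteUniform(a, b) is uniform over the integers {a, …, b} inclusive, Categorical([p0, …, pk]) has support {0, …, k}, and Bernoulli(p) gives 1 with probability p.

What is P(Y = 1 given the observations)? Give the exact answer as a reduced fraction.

Enumerate traces; 8 have nonzero weight after conditioning:
  (Y=0, X=2, W=3, Z=0) weight 1/12
  (Y=0, X=2, W=3, Z=1) weight 1/24
  (Y=0, X=3, W=3, Z=0) weight 1/12
  (Y=0, X=3, W=3, Z=1) weight 1/24
  (Y=1, X=2, W=2, Z=0) weight 2/117
  (Y=1, X=2, W=2, Z=1) weight 1/117
  (Y=1, X=3, W=2, Z=0) weight 2/117
  (Y=1, X=3, W=2, Z=1) weight 1/117
Group by Y:
  weight(Y=0) = 1/4
  weight(Y=1) = 2/39
Total weight = 1/4 + 2/39 = 47/156
P(Y=0 | obs) = 1/4 / 47/156 = 39/47
P(Y=1 | obs) = 2/39 / 47/156 = 8/47

P(Y = 1 | obs) = 8/47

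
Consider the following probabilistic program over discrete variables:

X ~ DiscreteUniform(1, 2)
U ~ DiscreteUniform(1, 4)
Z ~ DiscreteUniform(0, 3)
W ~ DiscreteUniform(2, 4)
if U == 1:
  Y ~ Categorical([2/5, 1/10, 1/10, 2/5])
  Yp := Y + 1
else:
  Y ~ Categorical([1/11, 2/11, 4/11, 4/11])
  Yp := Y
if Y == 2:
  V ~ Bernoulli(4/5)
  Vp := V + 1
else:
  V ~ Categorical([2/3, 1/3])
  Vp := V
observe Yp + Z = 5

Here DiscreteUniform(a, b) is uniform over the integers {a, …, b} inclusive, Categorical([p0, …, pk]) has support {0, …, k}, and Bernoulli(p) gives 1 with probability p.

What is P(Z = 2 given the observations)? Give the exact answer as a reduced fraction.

Enumerate traces; 108 have nonzero weight after conditioning:
  (X=1, U=1, Z=1, W=2, Y=3, V=0) weight 1/360
  (X=1, U=1, Z=1, W=2, Y=3, V=1) weight 1/720
  (X=1, U=1, Z=1, W=3, Y=3, V=0) weight 1/360
  (X=1, U=1, Z=1, W=3, Y=3, V=1) weight 1/720
  (X=1, U=1, Z=1, W=4, Y=3, V=0) weight 1/360
  (X=1, U=1, Z=1, W=4, Y=3, V=1) weight 1/720
  (X=1, U=1, Z=2, W=2, Y=2, V=0) weight 1/4800
  (X=1, U=1, Z=2, W=2, Y=2, V=1) weight 1/1200
  (X=1, U=1, Z=3, W=2, Y=1, V=0) weight 1/1440
  … 99 more
Group by Z:
  weight(Z=1) = 1/40
  weight(Z=2) = 131/1760
  weight(Z=3) = 131/1760
Total weight = 1/40 + 131/1760 + 131/1760 = 153/880
P(Z=1 | obs) = 1/40 / 153/880 = 22/153
P(Z=2 | obs) = 131/1760 / 153/880 = 131/306
P(Z=3 | obs) = 131/1760 / 153/880 = 131/306

P(Z = 2 | obs) = 131/306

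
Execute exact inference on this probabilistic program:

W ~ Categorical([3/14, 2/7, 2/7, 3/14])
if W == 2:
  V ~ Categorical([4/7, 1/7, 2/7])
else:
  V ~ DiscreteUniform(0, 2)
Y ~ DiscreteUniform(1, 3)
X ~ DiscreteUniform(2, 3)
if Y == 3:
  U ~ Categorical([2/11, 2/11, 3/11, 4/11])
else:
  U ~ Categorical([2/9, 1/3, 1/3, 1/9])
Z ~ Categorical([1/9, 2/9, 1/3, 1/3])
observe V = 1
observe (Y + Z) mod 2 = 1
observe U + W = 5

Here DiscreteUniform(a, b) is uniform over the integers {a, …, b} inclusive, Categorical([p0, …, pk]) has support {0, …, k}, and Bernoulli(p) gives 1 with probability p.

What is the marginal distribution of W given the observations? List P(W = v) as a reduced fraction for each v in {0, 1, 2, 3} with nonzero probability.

Enumerate traces; 24 have nonzero weight after conditioning:
  (W=2, V=1, Y=1, X=2, U=3, Z=0) weight 1/11907
  (W=2, V=1, Y=1, X=2, U=3, Z=2) weight 1/3969
  (W=2, V=1, Y=1, X=3, U=3, Z=0) weight 1/11907
  (W=2, V=1, Y=1, X=3, U=3, Z=2) weight 1/3969
  (W=2, V=1, Y=2, X=2, U=3, Z=1) weight 2/11907
  (W=2, V=1, Y=2, X=2, U=3, Z=3) weight 1/3969
  (W=2, V=1, Y=2, X=3, U=3, Z=1) weight 2/11907
  (W=2, V=1, Y=2, X=3, U=3, Z=3) weight 1/3969
  (W=3, V=1, Y=1, X=2, U=2, Z=0) weight 1/2268
  … 15 more
Group by W:
  weight(W=2) = 2/539
  weight(W=3) = 5/462
Total weight = 2/539 + 5/462 = 47/3234
P(W=2 | obs) = 2/539 / 47/3234 = 12/47
P(W=3 | obs) = 5/462 / 47/3234 = 35/47

P(W=2) = 12/47, P(W=3) = 35/47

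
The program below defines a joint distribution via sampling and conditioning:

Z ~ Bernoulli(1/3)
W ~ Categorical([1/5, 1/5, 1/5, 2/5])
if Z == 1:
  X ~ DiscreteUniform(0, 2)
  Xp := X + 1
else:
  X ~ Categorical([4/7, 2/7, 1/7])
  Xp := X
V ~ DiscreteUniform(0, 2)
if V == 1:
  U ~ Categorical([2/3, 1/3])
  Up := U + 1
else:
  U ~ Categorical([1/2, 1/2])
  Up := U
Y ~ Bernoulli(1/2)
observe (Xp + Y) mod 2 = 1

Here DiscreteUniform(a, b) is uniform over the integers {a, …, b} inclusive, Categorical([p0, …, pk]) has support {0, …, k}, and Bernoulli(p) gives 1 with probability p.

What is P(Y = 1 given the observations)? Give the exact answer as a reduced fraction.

Enumerate traces; 144 have nonzero weight after conditioning:
  (Z=0, W=0, X=0, V=0, U=0, Y=1) weight 2/315
  (Z=0, W=0, X=0, V=0, U=1, Y=1) weight 2/315
  (Z=0, W=0, X=0, V=1, U=0, Y=1) weight 8/945
  (Z=0, W=0, X=0, V=1, U=1, Y=1) weight 4/945
  (Z=0, W=0, X=0, V=2, U=0, Y=1) weight 2/315
  (Z=0, W=0, X=0, V=2, U=1, Y=1) weight 2/315
  (Z=0, W=0, X=1, V=0, U=0, Y=0) weight 1/315
  (Z=0, W=0, X=1, V=0, U=1, Y=0) weight 1/315
  … 136 more
Group by Y:
  weight(Y=0) = 13/63
  weight(Y=1) = 37/126
Total weight = 13/63 + 37/126 = 1/2
P(Y=0 | obs) = 13/63 / 1/2 = 26/63
P(Y=1 | obs) = 37/126 / 1/2 = 37/63

P(Y = 1 | obs) = 37/63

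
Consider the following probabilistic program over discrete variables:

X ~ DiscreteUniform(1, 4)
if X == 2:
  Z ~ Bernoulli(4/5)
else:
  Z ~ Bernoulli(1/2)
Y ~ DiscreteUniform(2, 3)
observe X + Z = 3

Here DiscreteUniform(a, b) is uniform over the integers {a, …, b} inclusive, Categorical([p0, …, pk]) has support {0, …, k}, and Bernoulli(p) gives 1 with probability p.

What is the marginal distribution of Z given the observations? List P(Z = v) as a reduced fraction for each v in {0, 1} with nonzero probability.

Enumerate traces; 4 have nonzero weight after conditioning:
  (X=2, Z=1, Y=2) weight 1/10
  (X=2, Z=1, Y=3) weight 1/10
  (X=3, Z=0, Y=2) weight 1/16
  (X=3, Z=0, Y=3) weight 1/16
Group by Z:
  weight(Z=0) = 1/8
  weight(Z=1) = 1/5
Total weight = 1/8 + 1/5 = 13/40
P(Z=0 | obs) = 1/8 / 13/40 = 5/13
P(Z=1 | obs) = 1/5 / 13/40 = 8/13

P(Z=0) = 5/13, P(Z=1) = 8/13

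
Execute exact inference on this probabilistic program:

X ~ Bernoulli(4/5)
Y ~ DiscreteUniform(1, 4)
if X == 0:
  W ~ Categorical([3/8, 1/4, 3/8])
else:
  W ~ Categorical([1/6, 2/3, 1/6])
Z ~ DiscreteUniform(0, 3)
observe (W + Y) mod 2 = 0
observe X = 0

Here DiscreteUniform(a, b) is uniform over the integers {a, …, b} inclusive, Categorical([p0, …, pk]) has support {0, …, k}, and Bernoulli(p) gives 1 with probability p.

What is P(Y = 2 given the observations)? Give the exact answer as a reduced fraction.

Enumerate traces; 24 have nonzero weight after conditioning:
  (X=0, Y=1, W=1, Z=0) weight 1/320
  (X=0, Y=1, W=1, Z=1) weight 1/320
  (X=0, Y=1, W=1, Z=2) weight 1/320
  (X=0, Y=1, W=1, Z=3) weight 1/320
  (X=0, Y=2, W=0, Z=0) weight 3/640
  (X=0, Y=2, W=0, Z=1) weight 3/640
  (X=0, Y=2, W=0, Z=2) weight 3/640
  (X=0, Y=2, W=0, Z=3) weight 3/640
  (X=0, Y=3, W=1, Z=0) weight 1/320
  (X=0, Y=4, W=0, Z=0) weight 3/640
  … 14 more
Group by Y:
  weight(Y=1) = 1/80
  weight(Y=2) = 3/80
  weight(Y=3) = 1/80
  weight(Y=4) = 3/80
Total weight = 1/80 + 3/80 + 1/80 + 3/80 = 1/10
P(Y=1 | obs) = 1/80 / 1/10 = 1/8
P(Y=2 | obs) = 3/80 / 1/10 = 3/8
P(Y=3 | obs) = 1/80 / 1/10 = 1/8
P(Y=4 | obs) = 3/80 / 1/10 = 3/8

P(Y = 2 | obs) = 3/8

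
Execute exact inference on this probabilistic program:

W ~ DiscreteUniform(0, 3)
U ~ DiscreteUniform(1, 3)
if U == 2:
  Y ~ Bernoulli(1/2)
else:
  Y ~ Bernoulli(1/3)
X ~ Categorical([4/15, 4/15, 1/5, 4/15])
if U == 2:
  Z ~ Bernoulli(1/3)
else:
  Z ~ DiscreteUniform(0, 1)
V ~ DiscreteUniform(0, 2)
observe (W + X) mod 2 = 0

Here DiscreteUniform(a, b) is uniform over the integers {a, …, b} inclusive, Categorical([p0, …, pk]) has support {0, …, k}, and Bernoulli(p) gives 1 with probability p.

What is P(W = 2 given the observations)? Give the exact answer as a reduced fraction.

Enumerate traces; 288 have nonzero weight after conditioning:
  (W=0, U=1, Y=0, X=0, Z=0, V=0) weight 1/405
  (W=0, U=1, Y=0, X=0, Z=0, V=1) weight 1/405
  (W=0, U=1, Y=0, X=0, Z=0, V=2) weight 1/405
  (W=0, U=1, Y=0, X=0, Z=1, V=0) weight 1/405
  (W=0, U=1, Y=0, X=0, Z=1, V=1) weight 1/405
  (W=0, U=1, Y=0, X=0, Z=1, V=2) weight 1/405
  (W=0, U=1, Y=0, X=2, Z=0, V=0) weight 1/540
  (W=0, U=1, Y=0, X=2, Z=0, V=1) weight 1/540
  (W=1, U=1, Y=0, X=1, Z=0, V=0) weight 1/405
  (W=2, U=1, Y=0, X=0, Z=0, V=0) weight 1/405
  … 278 more
Group by W:
  weight(W=0) = 7/60
  weight(W=1) = 2/15
  weight(W=2) = 7/60
  weight(W=3) = 2/15
Total weight = 7/60 + 2/15 + 7/60 + 2/15 = 1/2
P(W=0 | obs) = 7/60 / 1/2 = 7/30
P(W=1 | obs) = 2/15 / 1/2 = 4/15
P(W=2 | obs) = 7/60 / 1/2 = 7/30
P(W=3 | obs) = 2/15 / 1/2 = 4/15

P(W = 2 | obs) = 7/30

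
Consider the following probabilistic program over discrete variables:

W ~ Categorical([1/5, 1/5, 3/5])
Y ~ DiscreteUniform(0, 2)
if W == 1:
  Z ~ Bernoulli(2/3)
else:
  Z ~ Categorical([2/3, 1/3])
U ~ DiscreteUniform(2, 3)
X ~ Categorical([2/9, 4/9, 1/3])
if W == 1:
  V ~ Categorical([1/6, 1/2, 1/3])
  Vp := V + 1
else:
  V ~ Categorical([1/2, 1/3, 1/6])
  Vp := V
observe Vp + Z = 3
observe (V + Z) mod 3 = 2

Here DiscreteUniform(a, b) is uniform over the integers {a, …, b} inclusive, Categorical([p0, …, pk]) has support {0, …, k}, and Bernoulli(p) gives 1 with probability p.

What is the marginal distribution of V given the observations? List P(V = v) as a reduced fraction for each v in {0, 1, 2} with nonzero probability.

P(V=1) = 3/4, P(V=2) = 1/4

Enumerate traces; 36 have nonzero weight after conditioning:
  (W=1, Y=0, Z=0, U=2, X=0, V=2) weight 1/1215
  (W=1, Y=0, Z=0, U=2, X=1, V=2) weight 2/1215
  (W=1, Y=0, Z=0, U=2, X=2, V=2) weight 1/810
  (W=1, Y=0, Z=0, U=3, X=0, V=2) weight 1/1215
  (W=1, Y=0, Z=0, U=3, X=1, V=2) weight 2/1215
  (W=1, Y=0, Z=0, U=3, X=2, V=2) weight 1/810
  (W=1, Y=0, Z=1, U=2, X=0, V=1) weight 1/405
  (W=1, Y=0, Z=1, U=2, X=1, V=1) weight 2/405
  … 28 more
Group by V:
  weight(V=1) = 1/15
  weight(V=2) = 1/45
Total weight = 1/15 + 1/45 = 4/45
P(V=1 | obs) = 1/15 / 4/45 = 3/4
P(V=2 | obs) = 1/45 / 4/45 = 1/4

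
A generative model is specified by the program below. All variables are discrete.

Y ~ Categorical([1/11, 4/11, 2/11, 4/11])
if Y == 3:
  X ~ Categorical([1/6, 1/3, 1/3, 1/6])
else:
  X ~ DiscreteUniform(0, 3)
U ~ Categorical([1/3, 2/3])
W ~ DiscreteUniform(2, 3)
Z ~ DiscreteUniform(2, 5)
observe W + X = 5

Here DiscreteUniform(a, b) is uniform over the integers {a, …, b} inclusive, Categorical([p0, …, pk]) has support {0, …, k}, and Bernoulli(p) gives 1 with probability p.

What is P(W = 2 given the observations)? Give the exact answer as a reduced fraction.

Enumerate traces; 64 have nonzero weight after conditioning:
  (Y=0, X=2, U=0, W=3, Z=2) weight 1/1056
  (Y=0, X=2, U=0, W=3, Z=3) weight 1/1056
  (Y=0, X=2, U=0, W=3, Z=4) weight 1/1056
  (Y=0, X=2, U=0, W=3, Z=5) weight 1/1056
  (Y=0, X=2, U=1, W=3, Z=2) weight 1/528
  (Y=0, X=2, U=1, W=3, Z=3) weight 1/528
  (Y=0, X=2, U=1, W=3, Z=4) weight 1/528
  (Y=0, X=2, U=1, W=3, Z=5) weight 1/528
  (Y=0, X=3, U=0, W=2, Z=2) weight 1/1056
  … 55 more
Group by W:
  weight(W=2) = 29/264
  weight(W=3) = 37/264
Total weight = 29/264 + 37/264 = 1/4
P(W=2 | obs) = 29/264 / 1/4 = 29/66
P(W=3 | obs) = 37/264 / 1/4 = 37/66

P(W = 2 | obs) = 29/66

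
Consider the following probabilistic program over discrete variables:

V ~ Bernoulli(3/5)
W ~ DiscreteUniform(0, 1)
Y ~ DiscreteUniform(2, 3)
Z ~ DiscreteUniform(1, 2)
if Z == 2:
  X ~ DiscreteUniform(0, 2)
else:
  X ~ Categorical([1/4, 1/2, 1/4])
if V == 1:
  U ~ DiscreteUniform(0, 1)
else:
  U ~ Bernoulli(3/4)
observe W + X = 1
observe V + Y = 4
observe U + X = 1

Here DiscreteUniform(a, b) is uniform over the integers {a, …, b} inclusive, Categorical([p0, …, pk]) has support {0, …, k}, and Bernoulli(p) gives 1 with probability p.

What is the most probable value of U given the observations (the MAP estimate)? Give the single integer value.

Enumerate traces; 4 have nonzero weight after conditioning:
  (V=1, W=0, Y=3, Z=1, X=1, U=0) weight 3/160
  (V=1, W=0, Y=3, Z=2, X=1, U=0) weight 1/80
  (V=1, W=1, Y=3, Z=1, X=0, U=1) weight 3/320
  (V=1, W=1, Y=3, Z=2, X=0, U=1) weight 1/80
Group by U:
  weight(U=0) = 1/32
  weight(U=1) = 7/320
Total weight = 1/32 + 7/320 = 17/320
P(U=0 | obs) = 1/32 / 17/320 = 10/17
P(U=1 | obs) = 7/320 / 17/320 = 7/17
argmax = 0

argmax_v P(U = v | obs) = 0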